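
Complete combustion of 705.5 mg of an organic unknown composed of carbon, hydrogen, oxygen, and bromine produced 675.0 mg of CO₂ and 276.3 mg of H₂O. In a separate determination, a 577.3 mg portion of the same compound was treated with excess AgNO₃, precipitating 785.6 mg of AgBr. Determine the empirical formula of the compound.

C3H6BrO

mol C = 0.6750 g CO₂ ÷ 44.009 g/mol = 0.015338 mol
mol H = 2 × 0.2763 g H₂O ÷ 18.015 g/mol = 0.030674 mol
From the AgBr data: mol Br per gram of compound = (0.7856 ÷ 187.772) ÷ 0.5773 = 0.0072472 mol/g, so in the 0.7055 g combustion sample mol Br = 0.0051129 mol
mass O = 0.7055 − (0.18422 + 0.030920 + 0.40854) = 0.081818 g → mol O = 0.081818 ÷ 15.999 = 0.0051140 mol
Divide by the smallest (0.0051129 mol): C 3.000, H 5.999, Br 1.000, O 1.000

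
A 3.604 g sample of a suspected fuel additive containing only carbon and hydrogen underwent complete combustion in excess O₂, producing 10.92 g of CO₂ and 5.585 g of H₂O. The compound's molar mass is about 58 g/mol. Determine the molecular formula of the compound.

C4H10

mol C = 10.92 g CO₂ ÷ 44.009 g/mol = 0.24813 mol
mol H = 2 × 5.585 g H₂O ÷ 18.015 g/mol = 0.62004 mol
Divide by the smallest (0.24813 mol): C 1.000, H 2.499
Multiplying each by 2 gives whole numbers: C 2.00, H 5.00
Empirical formula: C2H5
Empirical-formula mass = 29.06 g/mol; 58 ÷ 29.06 ≈ 2, so the molecular formula is C4H10.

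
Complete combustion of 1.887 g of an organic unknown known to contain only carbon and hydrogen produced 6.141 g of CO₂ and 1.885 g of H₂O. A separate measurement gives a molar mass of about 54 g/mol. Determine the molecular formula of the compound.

C4H6

mol C = 6.141 g CO₂ ÷ 44.009 g/mol = 0.13954 mol
mol H = 2 × 1.885 g H₂O ÷ 18.015 g/mol = 0.20927 mol
Divide by the smallest (0.13954 mol): C 1.000, H 1.500
Multiplying each by 2 gives whole numbers: C 2.00, H 3.00
Empirical formula: C2H3
Empirical-formula mass = 27.05 g/mol; 54 ÷ 27.05 ≈ 2, so the molecular formula is C4H6.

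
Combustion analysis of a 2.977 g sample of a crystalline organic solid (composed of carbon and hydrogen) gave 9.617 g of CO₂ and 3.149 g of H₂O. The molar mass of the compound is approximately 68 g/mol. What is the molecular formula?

C5H8

mol C = 9.617 g CO₂ ÷ 44.009 g/mol = 0.21852 mol
mol H = 2 × 3.149 g H₂O ÷ 18.015 g/mol = 0.34960 mol
Divide by the smallest (0.21852 mol): C 1.000, H 1.600
Multiplying each by 5 gives whole numbers: C 5.00, H 8.00
Empirical formula: C5H8
Empirical-formula mass = 68.12 g/mol; 68 ÷ 68.12 ≈ 1, so the molecular formula is C5H8.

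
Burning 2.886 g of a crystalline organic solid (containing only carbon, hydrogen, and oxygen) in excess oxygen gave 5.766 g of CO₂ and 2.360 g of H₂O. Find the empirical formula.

mol C = 5.766 g CO₂ ÷ 44.009 g/mol = 0.13102 mol
mol H = 2 × 2.360 g H₂O ÷ 18.015 g/mol = 0.26200 mol
mass O = 2.886 − (1.5737 + 0.26410) = 1.0482 g → mol O = 1.0482 ÷ 15.999 = 0.065519 mol
Divide by the smallest (0.065519 mol): C 2.000, H 3.999, O 1.000

C2H4O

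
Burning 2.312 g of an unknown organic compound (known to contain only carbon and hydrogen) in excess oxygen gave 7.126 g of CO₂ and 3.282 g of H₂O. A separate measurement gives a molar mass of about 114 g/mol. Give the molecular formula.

C8H18

mol C = 7.126 g CO₂ ÷ 44.009 g/mol = 0.16192 mol
mol H = 2 × 3.282 g H₂O ÷ 18.015 g/mol = 0.36436 mol
Divide by the smallest (0.16192 mol): C 1.000, H 2.250
Multiplying each by 4 gives whole numbers: C 4.00, H 9.00
Empirical formula: C4H9
Empirical-formula mass = 57.12 g/mol; 114 ÷ 57.12 ≈ 2, so the molecular formula is C8H18.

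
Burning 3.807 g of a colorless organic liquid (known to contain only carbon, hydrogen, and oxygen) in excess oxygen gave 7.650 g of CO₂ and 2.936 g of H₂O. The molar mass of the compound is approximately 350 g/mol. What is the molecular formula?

C16H30O8

mol C = 7.650 g CO₂ ÷ 44.009 g/mol = 0.17383 mol
mol H = 2 × 2.936 g H₂O ÷ 18.015 g/mol = 0.32595 mol
mass O = 3.807 − (2.0878 + 0.32856) = 1.3906 g → mol O = 1.3906 ÷ 15.999 = 0.086917 mol
Divide by the smallest (0.086917 mol): C 2.000, H 3.750, O 1.000
Multiplying each by 4 gives whole numbers: C 8.00, H 15.00, O 4.00
Empirical formula: C8H15O4
Empirical-formula mass = 175.20 g/mol; 350 ÷ 175.20 ≈ 2, so the molecular formula is C16H30O8.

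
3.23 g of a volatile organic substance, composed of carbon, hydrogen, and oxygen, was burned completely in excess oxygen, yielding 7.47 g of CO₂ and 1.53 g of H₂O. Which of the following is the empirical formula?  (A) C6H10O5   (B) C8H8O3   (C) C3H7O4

mol C = 7.47 g CO₂ ÷ 44.009 g/mol = 0.1697 mol
mol H = 2 × 1.53 g H₂O ÷ 18.015 g/mol = 0.1699 mol
mass O = 3.23 − (2.039 + 0.1712) = 1.020 g → mol O = 1.020 ÷ 15.999 = 0.06376 mol
Divide by the smallest (0.06376 mol): C 2.662, H 2.664, O 1.000
Multiplying each by 3 gives whole numbers: C 7.99, H 7.99, O 3.00

(B) C8H8O3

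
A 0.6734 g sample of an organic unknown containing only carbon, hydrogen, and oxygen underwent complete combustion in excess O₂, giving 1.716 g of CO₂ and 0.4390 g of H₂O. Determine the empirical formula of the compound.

C4H5O

mol C = 1.716 g CO₂ ÷ 44.009 g/mol = 0.038992 mol
mol H = 2 × 0.4390 g H₂O ÷ 18.015 g/mol = 0.048737 mol
mass O = 0.6734 − (0.46833 + 0.049127) = 0.15594 g → mol O = 0.15594 ÷ 15.999 = 0.0097468 mol
Divide by the smallest (0.0097468 mol): C 4.000, H 5.000, O 1.000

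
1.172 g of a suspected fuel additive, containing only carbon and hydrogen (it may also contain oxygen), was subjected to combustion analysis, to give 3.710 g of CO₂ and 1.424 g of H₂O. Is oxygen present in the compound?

no

mol C = 3.710 g CO₂ ÷ 44.009 g/mol = 0.084301 mol
mol H = 2 × 1.424 g H₂O ÷ 18.015 g/mol = 0.15809 mol
C and H together account for 1.1719 g — essentially the entire 1.172 g sample — so the compound contains no oxygen.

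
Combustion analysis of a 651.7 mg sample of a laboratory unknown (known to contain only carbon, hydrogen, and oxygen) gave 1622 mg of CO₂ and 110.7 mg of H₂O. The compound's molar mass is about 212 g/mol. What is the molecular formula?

mol C = 1.622 g CO₂ ÷ 44.009 g/mol = 0.036856 mol
mol H = 2 × 0.1107 g H₂O ÷ 18.015 g/mol = 0.012290 mol
mass O = 0.6517 − (0.44268 + 0.012388) = 0.19663 g → mol O = 0.19663 ÷ 15.999 = 0.012290 mol
Divide by the smallest (0.012290 mol): C 2.999, H 1.000, O 1.000
Empirical formula: C3HO
Empirical-formula mass = 53.04 g/mol; 212 ÷ 53.04 ≈ 4, so the molecular formula is C12H4O4.

C12H4O4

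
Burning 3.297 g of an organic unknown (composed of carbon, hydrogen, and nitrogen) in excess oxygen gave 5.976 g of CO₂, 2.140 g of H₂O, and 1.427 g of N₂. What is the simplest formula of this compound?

C4H7N3

mol C = 5.976 g CO₂ ÷ 44.009 g/mol = 0.13579 mol
mol H = 2 × 2.140 g H₂O ÷ 18.015 g/mol = 0.23758 mol
mol N = 2 × 1.427 g N₂ ÷ 28.014 g/mol = 0.10188 mol
Divide by the smallest (0.10188 mol): C 1.333, H 2.332, N 1.000
Multiplying each by 3 gives whole numbers: C 4.00, H 7.00, N 3.00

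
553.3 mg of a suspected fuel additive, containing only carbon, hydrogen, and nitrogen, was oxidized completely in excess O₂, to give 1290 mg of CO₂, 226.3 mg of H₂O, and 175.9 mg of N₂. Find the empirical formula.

C7H6N3

mol C = 1.290 g CO₂ ÷ 44.009 g/mol = 0.029312 mol
mol H = 2 × 0.2263 g H₂O ÷ 18.015 g/mol = 0.025124 mol
mol N = 2 × 0.1759 g N₂ ÷ 28.014 g/mol = 0.012558 mol
Divide by the smallest (0.012558 mol): C 2.334, H 2.001, N 1.000
Multiplying each by 3 gives whole numbers: C 7.00, H 6.00, N 3.00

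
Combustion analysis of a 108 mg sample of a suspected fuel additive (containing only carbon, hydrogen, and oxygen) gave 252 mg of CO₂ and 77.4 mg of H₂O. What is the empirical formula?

C6H9O2

mol C = 0.252 g CO₂ ÷ 44.009 g/mol = 0.005726 mol
mol H = 2 × 0.0774 g H₂O ÷ 18.015 g/mol = 0.008593 mol
mass O = 0.108 − (0.06878 + 0.008662) = 0.03056 g → mol O = 0.03056 ÷ 15.999 = 0.001910 mol
Divide by the smallest (0.001910 mol): C 2.998, H 4.498, O 1.000
Multiplying each by 2 gives whole numbers: C 6.00, H 9.00, O 2.00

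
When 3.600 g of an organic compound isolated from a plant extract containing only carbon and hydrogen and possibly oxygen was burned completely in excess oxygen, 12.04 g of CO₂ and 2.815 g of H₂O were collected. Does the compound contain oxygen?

mol C = 12.04 g CO₂ ÷ 44.009 g/mol = 0.27358 mol
mol H = 2 × 2.815 g H₂O ÷ 18.015 g/mol = 0.31252 mol
C and H together account for 3.6010 g — essentially the entire 3.600 g sample — so the compound contains no oxygen.

no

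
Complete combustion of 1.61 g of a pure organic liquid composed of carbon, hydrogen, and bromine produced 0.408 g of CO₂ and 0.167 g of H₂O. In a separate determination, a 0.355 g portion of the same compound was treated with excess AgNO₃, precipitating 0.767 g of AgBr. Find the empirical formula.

mol C = 0.408 g CO₂ ÷ 44.009 g/mol = 0.009271 mol
mol H = 2 × 0.167 g H₂O ÷ 18.015 g/mol = 0.01854 mol
From the AgBr data: mol Br per gram of compound = (0.767 ÷ 187.772) ÷ 0.355 = 0.01151 mol/g, so in the 1.61 g combustion sample mol Br = 0.01853 mol
Divide by the smallest (0.009271 mol): C 1.000, H 2.000, Br 1.998

CH2Br2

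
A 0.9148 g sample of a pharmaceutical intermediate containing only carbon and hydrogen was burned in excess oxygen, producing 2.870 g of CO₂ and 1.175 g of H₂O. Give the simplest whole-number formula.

CH2

mol C = 2.870 g CO₂ ÷ 44.009 g/mol = 0.065214 mol
mol H = 2 × 1.175 g H₂O ÷ 18.015 g/mol = 0.13045 mol
Divide by the smallest (0.065214 mol): C 1.000, H 2.000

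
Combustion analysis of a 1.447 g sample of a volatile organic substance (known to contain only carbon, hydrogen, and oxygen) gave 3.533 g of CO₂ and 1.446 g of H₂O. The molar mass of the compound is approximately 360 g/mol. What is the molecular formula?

mol C = 3.533 g CO₂ ÷ 44.009 g/mol = 0.080279 mol
mol H = 2 × 1.446 g H₂O ÷ 18.015 g/mol = 0.16053 mol
mass O = 1.447 − (0.96423 + 0.16182) = 0.32095 g → mol O = 0.32095 ÷ 15.999 = 0.020061 mol
Divide by the smallest (0.020061 mol): C 4.002, H 8.002, O 1.000
Empirical formula: C4H8O
Empirical-formula mass = 72.11 g/mol; 360 ÷ 72.11 ≈ 5, so the molecular formula is C20H40O5.

C20H40O5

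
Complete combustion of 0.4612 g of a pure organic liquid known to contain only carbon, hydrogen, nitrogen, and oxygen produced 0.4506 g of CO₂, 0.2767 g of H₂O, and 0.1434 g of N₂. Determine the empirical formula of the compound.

CH3NO

mol C = 0.4506 g CO₂ ÷ 44.009 g/mol = 0.010239 mol
mol H = 2 × 0.2767 g H₂O ÷ 18.015 g/mol = 0.030719 mol
mol N = 2 × 0.1434 g N₂ ÷ 28.014 g/mol = 0.010238 mol
mass O = 0.4612 − (0.12298 + 0.030965 + 0.14340) = 0.16386 g → mol O = 0.16386 ÷ 15.999 = 0.010242 mol
Divide by the smallest (0.010238 mol): C 1.000, H 3.001, N 1.000, O 1.000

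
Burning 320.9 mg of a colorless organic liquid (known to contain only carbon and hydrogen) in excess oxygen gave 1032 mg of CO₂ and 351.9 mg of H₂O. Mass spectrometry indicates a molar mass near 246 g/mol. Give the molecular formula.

mol C = 1.032 g CO₂ ÷ 44.009 g/mol = 0.023450 mol
mol H = 2 × 0.3519 g H₂O ÷ 18.015 g/mol = 0.039067 mol
Divide by the smallest (0.023450 mol): C 1.000, H 1.666
Multiplying each by 3 gives whole numbers: C 3.00, H 5.00
Empirical formula: C3H5
Empirical-formula mass = 41.07 g/mol; 246 ÷ 41.07 ≈ 6, so the molecular formula is C18H30.

C18H30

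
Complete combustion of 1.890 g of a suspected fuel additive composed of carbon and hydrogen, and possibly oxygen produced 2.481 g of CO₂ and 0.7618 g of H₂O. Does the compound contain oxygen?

mol C = 2.481 g CO₂ ÷ 44.009 g/mol = 0.056375 mol
mol H = 2 × 0.7618 g H₂O ÷ 18.015 g/mol = 0.084574 mol
C and H account for only 0.76237 g of the 1.890 g sample; the remaining 1.1276 g must be oxygen.

yes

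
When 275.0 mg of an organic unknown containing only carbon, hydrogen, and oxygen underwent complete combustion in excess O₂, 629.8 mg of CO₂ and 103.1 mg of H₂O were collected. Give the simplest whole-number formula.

C5H4O2

mol C = 0.6298 g CO₂ ÷ 44.009 g/mol = 0.014311 mol
mol H = 2 × 0.1031 g H₂O ÷ 18.015 g/mol = 0.011446 mol
mass O = 0.2750 − (0.17189 + 0.011538) = 0.091576 g → mol O = 0.091576 ÷ 15.999 = 0.0057239 mol
Divide by the smallest (0.0057239 mol): C 2.500, H 2.000, O 1.000
Multiplying each by 2 gives whole numbers: C 5.00, H 4.00, O 2.00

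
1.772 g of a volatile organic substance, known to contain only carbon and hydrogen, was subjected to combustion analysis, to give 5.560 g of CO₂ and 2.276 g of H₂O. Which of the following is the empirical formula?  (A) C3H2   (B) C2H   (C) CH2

mol C = 5.560 g CO₂ ÷ 44.009 g/mol = 0.12634 mol
mol H = 2 × 2.276 g H₂O ÷ 18.015 g/mol = 0.25268 mol
Divide by the smallest (0.12634 mol): C 1.000, H 2.000

(C) CH2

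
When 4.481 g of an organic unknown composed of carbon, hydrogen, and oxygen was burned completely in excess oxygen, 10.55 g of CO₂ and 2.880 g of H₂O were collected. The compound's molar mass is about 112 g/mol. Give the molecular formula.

C6H8O2

mol C = 10.55 g CO₂ ÷ 44.009 g/mol = 0.23972 mol
mol H = 2 × 2.880 g H₂O ÷ 18.015 g/mol = 0.31973 mol
mass O = 4.481 − (2.8793 + 0.32229) = 1.2794 g → mol O = 1.2794 ÷ 15.999 = 0.079967 mol
Divide by the smallest (0.079967 mol): C 2.998, H 3.998, O 1.000
Empirical formula: C3H4O
Empirical-formula mass = 56.06 g/mol; 112 ÷ 56.06 ≈ 2, so the molecular formula is C6H8O2.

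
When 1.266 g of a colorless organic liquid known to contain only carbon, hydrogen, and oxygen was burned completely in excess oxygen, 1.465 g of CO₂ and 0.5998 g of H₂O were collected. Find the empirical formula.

C2H4O3

mol C = 1.465 g CO₂ ÷ 44.009 g/mol = 0.033289 mol
mol H = 2 × 0.5998 g H₂O ÷ 18.015 g/mol = 0.066589 mol
mass O = 1.266 − (0.39983 + 0.067122) = 0.79905 g → mol O = 0.79905 ÷ 15.999 = 0.049944 mol
Divide by the smallest (0.033289 mol): C 1.000, H 2.000, O 1.500
Multiplying each by 2 gives whole numbers: C 2.00, H 4.00, O 3.00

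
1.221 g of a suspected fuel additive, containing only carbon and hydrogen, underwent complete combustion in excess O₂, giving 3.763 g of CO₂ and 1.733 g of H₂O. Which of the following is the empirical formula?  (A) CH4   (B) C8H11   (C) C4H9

mol C = 3.763 g CO₂ ÷ 44.009 g/mol = 0.085505 mol
mol H = 2 × 1.733 g H₂O ÷ 18.015 g/mol = 0.19240 mol
Divide by the smallest (0.085505 mol): C 1.000, H 2.250
Multiplying each by 4 gives whole numbers: C 4.00, H 9.00

(C) C4H9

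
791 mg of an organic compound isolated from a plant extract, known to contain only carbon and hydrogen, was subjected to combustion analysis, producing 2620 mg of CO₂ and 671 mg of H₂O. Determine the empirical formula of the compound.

C4H5

mol C = 2.62 g CO₂ ÷ 44.009 g/mol = 0.05953 mol
mol H = 2 × 0.671 g H₂O ÷ 18.015 g/mol = 0.07449 mol
Divide by the smallest (0.05953 mol): C 1.000, H 1.251
Multiplying each by 4 gives whole numbers: C 4.00, H 5.01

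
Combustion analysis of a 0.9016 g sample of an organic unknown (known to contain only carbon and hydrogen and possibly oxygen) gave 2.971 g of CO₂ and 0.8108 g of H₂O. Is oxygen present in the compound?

mol C = 2.971 g CO₂ ÷ 44.009 g/mol = 0.067509 mol
mol H = 2 × 0.8108 g H₂O ÷ 18.015 g/mol = 0.090014 mol
C and H together account for 0.90158 g — essentially the entire 0.9016 g sample — so the compound contains no oxygen.

no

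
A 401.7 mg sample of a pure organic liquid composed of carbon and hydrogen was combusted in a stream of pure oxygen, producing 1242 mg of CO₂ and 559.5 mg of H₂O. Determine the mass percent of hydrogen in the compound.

15.59%

mol C = 1.242 g CO₂ ÷ 44.009 g/mol = 0.028222 mol
mol H = 2 × 0.5595 g H₂O ÷ 18.015 g/mol = 0.062115 mol
mass % H = 0.062612 g ÷ 0.4017 g × 100%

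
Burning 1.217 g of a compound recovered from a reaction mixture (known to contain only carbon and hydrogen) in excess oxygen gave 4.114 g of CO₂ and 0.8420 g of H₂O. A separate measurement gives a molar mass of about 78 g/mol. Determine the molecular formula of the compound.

C6H6

mol C = 4.114 g CO₂ ÷ 44.009 g/mol = 0.093481 mol
mol H = 2 × 0.8420 g H₂O ÷ 18.015 g/mol = 0.093478 mol
Divide by the smallest (0.093478 mol): C 1.000, H 1.000
Empirical formula: CH
Empirical-formula mass = 13.02 g/mol; 78 ÷ 13.02 ≈ 6, so the molecular formula is C6H6.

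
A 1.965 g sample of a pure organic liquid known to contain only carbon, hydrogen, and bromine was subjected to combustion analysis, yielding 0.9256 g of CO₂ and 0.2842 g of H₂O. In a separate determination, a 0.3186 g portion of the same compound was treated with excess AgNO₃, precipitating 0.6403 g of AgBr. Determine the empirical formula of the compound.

mol C = 0.9256 g CO₂ ÷ 44.009 g/mol = 0.021032 mol
mol H = 2 × 0.2842 g H₂O ÷ 18.015 g/mol = 0.031551 mol
From the AgBr data: mol Br per gram of compound = (0.6403 ÷ 187.772) ÷ 0.3186 = 0.010703 mol/g, so in the 1.965 g combustion sample mol Br = 0.021031 mol
Divide by the smallest (0.021031 mol): C 1.000, H 1.500, Br 1.000
Multiplying each by 2 gives whole numbers: C 2.00, H 3.00, Br 2.00

C2H3Br2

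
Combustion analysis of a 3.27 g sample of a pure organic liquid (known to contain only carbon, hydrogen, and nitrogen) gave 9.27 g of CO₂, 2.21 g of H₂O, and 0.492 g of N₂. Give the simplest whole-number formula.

mol C = 9.27 g CO₂ ÷ 44.009 g/mol = 0.2106 mol
mol H = 2 × 2.21 g H₂O ÷ 18.015 g/mol = 0.2454 mol
mol N = 2 × 0.492 g N₂ ÷ 28.014 g/mol = 0.03513 mol
Divide by the smallest (0.03513 mol): C 5.997, H 6.985, N 1.000

C6H7N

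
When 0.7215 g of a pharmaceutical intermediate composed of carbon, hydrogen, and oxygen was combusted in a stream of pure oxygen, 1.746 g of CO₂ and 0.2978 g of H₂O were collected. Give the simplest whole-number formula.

C6H5O2

mol C = 1.746 g CO₂ ÷ 44.009 g/mol = 0.039674 mol
mol H = 2 × 0.2978 g H₂O ÷ 18.015 g/mol = 0.033061 mol
mass O = 0.7215 − (0.47652 + 0.033326) = 0.21165 g → mol O = 0.21165 ÷ 15.999 = 0.013229 mol
Divide by the smallest (0.013229 mol): C 2.999, H 2.499, O 1.000
Multiplying each by 2 gives whole numbers: C 6.00, H 5.00, O 2.00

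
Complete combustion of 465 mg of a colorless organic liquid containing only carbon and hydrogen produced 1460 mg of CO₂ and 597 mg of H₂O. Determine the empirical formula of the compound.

CH2

mol C = 1.46 g CO₂ ÷ 44.009 g/mol = 0.03318 mol
mol H = 2 × 0.597 g H₂O ÷ 18.015 g/mol = 0.06628 mol
Divide by the smallest (0.03318 mol): C 1.000, H 1.998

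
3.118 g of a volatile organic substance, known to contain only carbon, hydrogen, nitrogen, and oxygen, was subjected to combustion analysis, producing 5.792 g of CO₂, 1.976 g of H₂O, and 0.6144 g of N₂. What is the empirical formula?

mol C = 5.792 g CO₂ ÷ 44.009 g/mol = 0.13161 mol
mol H = 2 × 1.976 g H₂O ÷ 18.015 g/mol = 0.21937 mol
mol N = 2 × 0.6144 g N₂ ÷ 28.014 g/mol = 0.043864 mol
mass O = 3.118 − (1.5808 + 0.22113 + 0.61440) = 0.70171 g → mol O = 0.70171 ÷ 15.999 = 0.043860 mol
Divide by the smallest (0.043860 mol): C 3.001, H 5.002, N 1.000, O 1.000

C3H5NO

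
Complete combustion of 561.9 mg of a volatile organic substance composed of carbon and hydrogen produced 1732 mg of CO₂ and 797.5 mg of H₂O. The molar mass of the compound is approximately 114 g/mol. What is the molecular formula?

C8H18

mol C = 1.732 g CO₂ ÷ 44.009 g/mol = 0.039356 mol
mol H = 2 × 0.7975 g H₂O ÷ 18.015 g/mol = 0.088537 mol
Divide by the smallest (0.039356 mol): C 1.000, H 2.250
Multiplying each by 4 gives whole numbers: C 4.00, H 9.00
Empirical formula: C4H9
Empirical-formula mass = 57.12 g/mol; 114 ÷ 57.12 ≈ 2, so the molecular formula is C8H18.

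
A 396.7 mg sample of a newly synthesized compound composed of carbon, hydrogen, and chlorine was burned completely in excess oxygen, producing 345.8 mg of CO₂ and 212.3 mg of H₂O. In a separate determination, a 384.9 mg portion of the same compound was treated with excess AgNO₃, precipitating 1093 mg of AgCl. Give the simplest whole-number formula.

mol C = 0.3458 g CO₂ ÷ 44.009 g/mol = 0.0078575 mol
mol H = 2 × 0.2123 g H₂O ÷ 18.015 g/mol = 0.023569 mol
From the AgCl data: mol Cl per gram of compound = (1.093 ÷ 143.318) ÷ 0.3849 = 0.019814 mol/g, so in the 0.3967 g combustion sample mol Cl = 0.0078602 mol
Divide by the smallest (0.0078575 mol): C 1.000, H 3.000, Cl 1.000

CH3Cl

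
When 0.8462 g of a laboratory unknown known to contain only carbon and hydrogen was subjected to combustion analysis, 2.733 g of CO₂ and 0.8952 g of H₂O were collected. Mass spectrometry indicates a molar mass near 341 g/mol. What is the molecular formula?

C25H40

mol C = 2.733 g CO₂ ÷ 44.009 g/mol = 0.062101 mol
mol H = 2 × 0.8952 g H₂O ÷ 18.015 g/mol = 0.099384 mol
Divide by the smallest (0.062101 mol): C 1.000, H 1.600
Multiplying each by 5 gives whole numbers: C 5.00, H 8.00
Empirical formula: C5H8
Empirical-formula mass = 68.12 g/mol; 341 ÷ 68.12 ≈ 5, so the molecular formula is C25H40.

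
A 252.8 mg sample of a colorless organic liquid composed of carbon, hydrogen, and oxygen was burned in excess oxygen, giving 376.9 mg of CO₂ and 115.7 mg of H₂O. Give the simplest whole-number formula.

C2H3O2

mol C = 0.3769 g CO₂ ÷ 44.009 g/mol = 0.0085642 mol
mol H = 2 × 0.1157 g H₂O ÷ 18.015 g/mol = 0.012845 mol
mass O = 0.2528 − (0.10286 + 0.012948) = 0.13699 g → mol O = 0.13699 ÷ 15.999 = 0.0085623 mol
Divide by the smallest (0.0085623 mol): C 1.000, H 1.500, O 1.000
Multiplying each by 2 gives whole numbers: C 2.00, H 3.00, O 2.00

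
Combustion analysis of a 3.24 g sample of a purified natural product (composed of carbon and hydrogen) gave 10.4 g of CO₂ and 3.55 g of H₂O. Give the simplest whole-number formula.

C3H5

mol C = 10.4 g CO₂ ÷ 44.009 g/mol = 0.2363 mol
mol H = 2 × 3.55 g H₂O ÷ 18.015 g/mol = 0.3941 mol
Divide by the smallest (0.2363 mol): C 1.000, H 1.668
Multiplying each by 3 gives whole numbers: C 3.00, H 5.00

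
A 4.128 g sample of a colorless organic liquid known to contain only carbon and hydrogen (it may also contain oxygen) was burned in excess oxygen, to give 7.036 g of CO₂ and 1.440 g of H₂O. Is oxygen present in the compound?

mol C = 7.036 g CO₂ ÷ 44.009 g/mol = 0.15988 mol
mol H = 2 × 1.440 g H₂O ÷ 18.015 g/mol = 0.15987 mol
C and H account for only 2.0814 g of the 4.128 g sample; the remaining 2.0466 g must be oxygen.

yes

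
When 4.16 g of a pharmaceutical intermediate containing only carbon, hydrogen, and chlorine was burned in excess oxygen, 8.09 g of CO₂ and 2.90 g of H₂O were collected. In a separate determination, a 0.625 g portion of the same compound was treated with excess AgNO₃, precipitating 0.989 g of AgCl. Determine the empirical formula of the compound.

C4H7Cl

mol C = 8.09 g CO₂ ÷ 44.009 g/mol = 0.1838 mol
mol H = 2 × 2.90 g H₂O ÷ 18.015 g/mol = 0.3220 mol
From the AgCl data: mol Cl per gram of compound = (0.989 ÷ 143.318) ÷ 0.625 = 0.01104 mol/g, so in the 4.16 g combustion sample mol Cl = 0.04593 mol
Divide by the smallest (0.04593 mol): C 4.002, H 7.009, Cl 1.000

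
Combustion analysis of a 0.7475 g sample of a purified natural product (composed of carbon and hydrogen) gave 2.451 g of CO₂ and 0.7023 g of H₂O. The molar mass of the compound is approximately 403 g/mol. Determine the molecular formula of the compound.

C30H42

mol C = 2.451 g CO₂ ÷ 44.009 g/mol = 0.055693 mol
mol H = 2 × 0.7023 g H₂O ÷ 18.015 g/mol = 0.077968 mol
Divide by the smallest (0.055693 mol): C 1.000, H 1.400
Multiplying each by 5 gives whole numbers: C 5.00, H 7.00
Empirical formula: C5H7
Empirical-formula mass = 67.11 g/mol; 403 ÷ 67.11 ≈ 6, so the molecular formula is C30H42.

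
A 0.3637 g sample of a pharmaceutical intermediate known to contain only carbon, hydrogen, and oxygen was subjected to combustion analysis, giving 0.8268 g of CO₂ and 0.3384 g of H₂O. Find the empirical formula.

mol C = 0.8268 g CO₂ ÷ 44.009 g/mol = 0.018787 mol
mol H = 2 × 0.3384 g H₂O ÷ 18.015 g/mol = 0.037569 mol
mass O = 0.3637 − (0.22565 + 0.037869) = 0.10018 g → mol O = 0.10018 ÷ 15.999 = 0.0062616 mol
Divide by the smallest (0.0062616 mol): C 3.000, H 6.000, O 1.000

C3H6O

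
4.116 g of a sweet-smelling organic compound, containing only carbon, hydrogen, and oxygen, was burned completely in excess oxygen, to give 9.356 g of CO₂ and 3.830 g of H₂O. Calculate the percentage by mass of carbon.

mol C = 9.356 g CO₂ ÷ 44.009 g/mol = 0.21259 mol
mol H = 2 × 3.830 g H₂O ÷ 18.015 g/mol = 0.42520 mol
mass O = 4.116 − (2.5535 + 0.42860) = 1.1339 g → mol O = 1.1339 ÷ 15.999 = 0.070876 mol
mass % C = 2.5535 g ÷ 4.116 g × 100%

62.04%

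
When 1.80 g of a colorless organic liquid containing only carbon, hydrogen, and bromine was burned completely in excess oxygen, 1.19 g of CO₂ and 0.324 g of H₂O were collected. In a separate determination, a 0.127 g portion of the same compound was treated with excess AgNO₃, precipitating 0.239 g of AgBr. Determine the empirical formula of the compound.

mol C = 1.19 g CO₂ ÷ 44.009 g/mol = 0.02704 mol
mol H = 2 × 0.324 g H₂O ÷ 18.015 g/mol = 0.03597 mol
From the AgBr data: mol Br per gram of compound = (0.239 ÷ 187.772) ÷ 0.127 = 0.01002 mol/g, so in the 1.80 g combustion sample mol Br = 0.01804 mol
Divide by the smallest (0.01804 mol): C 1.499, H 1.994, Br 1.000
Multiplying each by 2 gives whole numbers: C 3.00, H 3.99, Br 2.00

C3H4Br2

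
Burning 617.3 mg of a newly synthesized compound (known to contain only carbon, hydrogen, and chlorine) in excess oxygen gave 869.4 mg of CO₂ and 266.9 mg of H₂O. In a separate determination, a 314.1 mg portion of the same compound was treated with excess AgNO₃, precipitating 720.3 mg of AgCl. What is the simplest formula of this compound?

mol C = 0.8694 g CO₂ ÷ 44.009 g/mol = 0.019755 mol
mol H = 2 × 0.2669 g H₂O ÷ 18.015 g/mol = 0.029631 mol
From the AgCl data: mol Cl per gram of compound = (0.7203 ÷ 143.318) ÷ 0.3141 = 0.016001 mol/g, so in the 0.6173 g combustion sample mol Cl = 0.0098774 mol
Divide by the smallest (0.0098774 mol): C 2.000, H 3.000, Cl 1.000

C2H3Cl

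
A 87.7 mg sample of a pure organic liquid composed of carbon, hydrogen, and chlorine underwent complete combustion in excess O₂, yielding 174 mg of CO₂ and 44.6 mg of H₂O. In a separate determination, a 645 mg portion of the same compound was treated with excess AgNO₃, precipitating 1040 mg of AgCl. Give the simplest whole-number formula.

mol C = 0.174 g CO₂ ÷ 44.009 g/mol = 0.003954 mol
mol H = 2 × 0.0446 g H₂O ÷ 18.015 g/mol = 0.004951 mol
From the AgCl data: mol Cl per gram of compound = (1.04 ÷ 143.318) ÷ 0.645 = 0.01125 mol/g, so in the 0.0877 g combustion sample mol Cl = 0.0009867 mol
Divide by the smallest (0.0009867 mol): C 4.007, H 5.018, Cl 1.000

C4H5Cl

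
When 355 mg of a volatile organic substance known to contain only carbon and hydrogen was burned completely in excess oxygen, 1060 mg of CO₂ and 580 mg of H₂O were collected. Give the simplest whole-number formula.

mol C = 1.06 g CO₂ ÷ 44.009 g/mol = 0.02409 mol
mol H = 2 × 0.580 g H₂O ÷ 18.015 g/mol = 0.06439 mol
Divide by the smallest (0.02409 mol): C 1.000, H 2.673
Multiplying each by 3 gives whole numbers: C 3.00, H 8.02

C3H8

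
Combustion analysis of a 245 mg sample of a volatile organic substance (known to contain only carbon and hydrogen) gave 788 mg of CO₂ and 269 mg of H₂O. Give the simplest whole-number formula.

mol C = 0.788 g CO₂ ÷ 44.009 g/mol = 0.01791 mol
mol H = 2 × 0.269 g H₂O ÷ 18.015 g/mol = 0.02986 mol
Divide by the smallest (0.01791 mol): C 1.000, H 1.668
Multiplying each by 3 gives whole numbers: C 3.00, H 5.00

C3H5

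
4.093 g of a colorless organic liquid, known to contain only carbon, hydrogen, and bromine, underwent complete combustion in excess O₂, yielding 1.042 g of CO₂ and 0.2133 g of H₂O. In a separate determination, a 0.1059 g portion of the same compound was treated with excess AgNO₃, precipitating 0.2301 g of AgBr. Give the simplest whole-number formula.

mol C = 1.042 g CO₂ ÷ 44.009 g/mol = 0.023677 mol
mol H = 2 × 0.2133 g H₂O ÷ 18.015 g/mol = 0.023680 mol
From the AgBr data: mol Br per gram of compound = (0.2301 ÷ 187.772) ÷ 0.1059 = 0.011572 mol/g, so in the 4.093 g combustion sample mol Br = 0.047362 mol
Divide by the smallest (0.023677 mol): C 1.000, H 1.000, Br 2.000

CHBr2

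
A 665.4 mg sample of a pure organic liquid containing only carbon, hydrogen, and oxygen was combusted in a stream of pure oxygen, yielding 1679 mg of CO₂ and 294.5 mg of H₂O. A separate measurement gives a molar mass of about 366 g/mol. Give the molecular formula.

C21H18O6

mol C = 1.679 g CO₂ ÷ 44.009 g/mol = 0.038151 mol
mol H = 2 × 0.2945 g H₂O ÷ 18.015 g/mol = 0.032695 mol
mass O = 0.6654 − (0.45824 + 0.032957) = 0.17421 g → mol O = 0.17421 ÷ 15.999 = 0.010889 mol
Divide by the smallest (0.010889 mol): C 3.504, H 3.003, O 1.000
Multiplying each by 2 gives whole numbers: C 7.01, H 6.01, O 2.00
Empirical formula: C7H6O2
Empirical-formula mass = 122.12 g/mol; 366 ÷ 122.12 ≈ 3, so the molecular formula is C21H18O6.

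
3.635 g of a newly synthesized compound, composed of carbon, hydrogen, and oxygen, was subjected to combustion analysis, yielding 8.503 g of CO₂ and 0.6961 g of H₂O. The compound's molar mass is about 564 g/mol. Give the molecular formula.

mol C = 8.503 g CO₂ ÷ 44.009 g/mol = 0.19321 mol
mol H = 2 × 0.6961 g H₂O ÷ 18.015 g/mol = 0.077280 mol
mass O = 3.635 − (2.3207 + 0.077898) = 1.2365 g → mol O = 1.2365 ÷ 15.999 = 0.077283 mol
Divide by the smallest (0.077280 mol): C 2.500, H 1.000, O 1.000
Multiplying each by 2 gives whole numbers: C 5.00, H 2.00, O 2.00
Empirical formula: C5H2O2
Empirical-formula mass = 94.07 g/mol; 564 ÷ 94.07 ≈ 6, so the molecular formula is C30H12O12.

C30H12O12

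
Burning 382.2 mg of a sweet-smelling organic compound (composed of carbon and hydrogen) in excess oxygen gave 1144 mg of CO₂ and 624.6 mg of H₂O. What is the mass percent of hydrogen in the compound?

18.29%

mol C = 1.144 g CO₂ ÷ 44.009 g/mol = 0.025995 mol
mol H = 2 × 0.6246 g H₂O ÷ 18.015 g/mol = 0.069342 mol
mass % H = 0.069897 g ÷ 0.3822 g × 100%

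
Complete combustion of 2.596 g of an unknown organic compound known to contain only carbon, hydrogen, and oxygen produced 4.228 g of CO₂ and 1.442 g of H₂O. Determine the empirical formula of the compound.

C6H10O5

mol C = 4.228 g CO₂ ÷ 44.009 g/mol = 0.096071 mol
mol H = 2 × 1.442 g H₂O ÷ 18.015 g/mol = 0.16009 mol
mass O = 2.596 − (1.1539 + 0.16137) = 1.2807 g → mol O = 1.2807 ÷ 15.999 = 0.080050 mol
Divide by the smallest (0.080050 mol): C 1.200, H 2.000, O 1.000
Multiplying each by 5 gives whole numbers: C 6.00, H 10.00, O 5.00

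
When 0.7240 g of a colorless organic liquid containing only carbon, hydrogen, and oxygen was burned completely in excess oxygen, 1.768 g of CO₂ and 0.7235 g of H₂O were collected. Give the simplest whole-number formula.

C4H8O

mol C = 1.768 g CO₂ ÷ 44.009 g/mol = 0.040174 mol
mol H = 2 × 0.7235 g H₂O ÷ 18.015 g/mol = 0.080322 mol
mass O = 0.7240 − (0.48253 + 0.080965) = 0.16051 g → mol O = 0.16051 ÷ 15.999 = 0.010033 mol
Divide by the smallest (0.010033 mol): C 4.004, H 8.006, O 1.000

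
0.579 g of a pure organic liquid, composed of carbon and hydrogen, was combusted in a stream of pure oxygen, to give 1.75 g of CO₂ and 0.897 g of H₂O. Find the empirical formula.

C2H5

mol C = 1.75 g CO₂ ÷ 44.009 g/mol = 0.03976 mol
mol H = 2 × 0.897 g H₂O ÷ 18.015 g/mol = 0.09958 mol
Divide by the smallest (0.03976 mol): C 1.000, H 2.504
Multiplying each by 2 gives whole numbers: C 2.00, H 5.01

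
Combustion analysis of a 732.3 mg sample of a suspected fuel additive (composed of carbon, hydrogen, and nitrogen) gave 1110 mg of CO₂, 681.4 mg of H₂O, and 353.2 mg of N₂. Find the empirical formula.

mol C = 1.110 g CO₂ ÷ 44.009 g/mol = 0.025222 mol
mol H = 2 × 0.6814 g H₂O ÷ 18.015 g/mol = 0.075648 mol
mol N = 2 × 0.3532 g N₂ ÷ 28.014 g/mol = 0.025216 mol
Divide by the smallest (0.025216 mol): C 1.000, H 3.000, N 1.000

CH3N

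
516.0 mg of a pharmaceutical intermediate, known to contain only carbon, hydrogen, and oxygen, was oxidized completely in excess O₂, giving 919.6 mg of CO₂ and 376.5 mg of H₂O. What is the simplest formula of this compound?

mol C = 0.9196 g CO₂ ÷ 44.009 g/mol = 0.020896 mol
mol H = 2 × 0.3765 g H₂O ÷ 18.015 g/mol = 0.041799 mol
mass O = 0.5160 − (0.25098 + 0.042133) = 0.22289 g → mol O = 0.22289 ÷ 15.999 = 0.013931 mol
Divide by the smallest (0.013931 mol): C 1.500, H 3.000, O 1.000
Multiplying each by 2 gives whole numbers: C 3.00, H 6.00, O 2.00

C3H6O2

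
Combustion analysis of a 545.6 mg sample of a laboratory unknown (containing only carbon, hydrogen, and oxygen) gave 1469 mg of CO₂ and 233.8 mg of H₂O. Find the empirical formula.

mol C = 1.469 g CO₂ ÷ 44.009 g/mol = 0.033380 mol
mol H = 2 × 0.2338 g H₂O ÷ 18.015 g/mol = 0.025956 mol
mass O = 0.5456 − (0.40092 + 0.026164) = 0.11851 g → mol O = 0.11851 ÷ 15.999 = 0.0074076 mol
Divide by the smallest (0.0074076 mol): C 4.506, H 3.504, O 1.000
Multiplying each by 2 gives whole numbers: C 9.01, H 7.01, O 2.00

C9H7O2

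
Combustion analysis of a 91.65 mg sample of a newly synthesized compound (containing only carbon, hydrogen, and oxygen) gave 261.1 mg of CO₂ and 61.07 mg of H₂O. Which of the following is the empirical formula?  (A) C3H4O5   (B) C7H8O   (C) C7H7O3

mol C = 0.2611 g CO₂ ÷ 44.009 g/mol = 0.0059329 mol
mol H = 2 × 0.06107 g H₂O ÷ 18.015 g/mol = 0.0067799 mol
mass O = 0.09165 − (0.071260 + 0.0068341) = 0.013556 g → mol O = 0.013556 ÷ 15.999 = 0.00084731 mol
Divide by the smallest (0.00084731 mol): C 7.002, H 8.002, O 1.000

(B) C7H8O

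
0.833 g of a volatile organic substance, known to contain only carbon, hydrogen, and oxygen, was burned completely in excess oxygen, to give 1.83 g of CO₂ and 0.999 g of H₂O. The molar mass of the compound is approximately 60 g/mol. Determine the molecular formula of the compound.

C3H8O

mol C = 1.83 g CO₂ ÷ 44.009 g/mol = 0.04158 mol
mol H = 2 × 0.999 g H₂O ÷ 18.015 g/mol = 0.1109 mol
mass O = 0.833 − (0.4994 + 0.1118) = 0.2218 g → mol O = 0.2218 ÷ 15.999 = 0.01386 mol
Divide by the smallest (0.01386 mol): C 3.000, H 8.002, O 1.000
Empirical formula: C3H8O
Empirical-formula mass = 60.10 g/mol; 60 ÷ 60.10 ≈ 1, so the molecular formula is C3H8O.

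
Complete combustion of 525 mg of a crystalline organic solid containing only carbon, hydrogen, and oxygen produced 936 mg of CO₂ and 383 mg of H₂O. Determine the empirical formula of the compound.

mol C = 0.936 g CO₂ ÷ 44.009 g/mol = 0.02127 mol
mol H = 2 × 0.383 g H₂O ÷ 18.015 g/mol = 0.04252 mol
mass O = 0.525 − (0.2555 + 0.04286) = 0.2267 g → mol O = 0.2267 ÷ 15.999 = 0.01417 mol
Divide by the smallest (0.01417 mol): C 1.501, H 3.001, O 1.000
Multiplying each by 2 gives whole numbers: C 3.00, H 6.00, O 2.00

C3H6O2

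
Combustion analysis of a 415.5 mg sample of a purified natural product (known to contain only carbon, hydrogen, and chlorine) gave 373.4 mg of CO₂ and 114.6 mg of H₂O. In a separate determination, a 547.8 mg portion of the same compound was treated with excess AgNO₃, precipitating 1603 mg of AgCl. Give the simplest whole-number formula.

C2H3Cl2

mol C = 0.3734 g CO₂ ÷ 44.009 g/mol = 0.0084846 mol
mol H = 2 × 0.1146 g H₂O ÷ 18.015 g/mol = 0.012723 mol
From the AgCl data: mol Cl per gram of compound = (1.603 ÷ 143.318) ÷ 0.5478 = 0.020418 mol/g, so in the 0.4155 g combustion sample mol Cl = 0.0084836 mol
Divide by the smallest (0.0084836 mol): C 1.000, H 1.500, Cl 1.000
Multiplying each by 2 gives whole numbers: C 2.00, H 3.00, Cl 2.00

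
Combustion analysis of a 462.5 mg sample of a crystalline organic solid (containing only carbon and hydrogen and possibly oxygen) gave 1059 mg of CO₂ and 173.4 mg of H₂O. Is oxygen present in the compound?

yes

mol C = 1.059 g CO₂ ÷ 44.009 g/mol = 0.024063 mol
mol H = 2 × 0.1734 g H₂O ÷ 18.015 g/mol = 0.019251 mol
C and H account for only 0.30843 g of the 0.4625 g sample; the remaining 0.15407 g must be oxygen.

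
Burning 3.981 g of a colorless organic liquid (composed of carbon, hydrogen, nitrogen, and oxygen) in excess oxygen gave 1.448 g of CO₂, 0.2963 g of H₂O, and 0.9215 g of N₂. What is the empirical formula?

mol C = 1.448 g CO₂ ÷ 44.009 g/mol = 0.032902 mol
mol H = 2 × 0.2963 g H₂O ÷ 18.015 g/mol = 0.032895 mol
mol N = 2 × 0.9215 g N₂ ÷ 28.014 g/mol = 0.065789 mol
mass O = 3.981 − (0.39519 + 0.033158 + 0.92150) = 2.6312 g → mol O = 2.6312 ÷ 15.999 = 0.16446 mol
Divide by the smallest (0.032895 mol): C 1.000, H 1.000, N 2.000, O 4.999

CHN2O5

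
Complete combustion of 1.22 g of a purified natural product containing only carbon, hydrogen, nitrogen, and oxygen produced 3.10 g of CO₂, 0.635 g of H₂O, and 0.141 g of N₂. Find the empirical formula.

mol C = 3.10 g CO₂ ÷ 44.009 g/mol = 0.07044 mol
mol H = 2 × 0.635 g H₂O ÷ 18.015 g/mol = 0.07050 mol
mol N = 2 × 0.141 g N₂ ÷ 28.014 g/mol = 0.01007 mol
mass O = 1.22 − (0.8461 + 0.07106 + 0.1410) = 0.1619 g → mol O = 0.1619 ÷ 15.999 = 0.01012 mol
Divide by the smallest (0.01007 mol): C 6.998, H 7.003, N 1.000, O 1.005

C7H7NO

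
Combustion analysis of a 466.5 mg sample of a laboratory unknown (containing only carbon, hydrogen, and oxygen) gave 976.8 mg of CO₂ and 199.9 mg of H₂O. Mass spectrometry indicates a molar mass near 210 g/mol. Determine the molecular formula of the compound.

C10H10O5

mol C = 0.9768 g CO₂ ÷ 44.009 g/mol = 0.022195 mol
mol H = 2 × 0.1999 g H₂O ÷ 18.015 g/mol = 0.022193 mol
mass O = 0.4665 − (0.26659 + 0.022370) = 0.17754 g → mol O = 0.17754 ÷ 15.999 = 0.011097 mol
Divide by the smallest (0.011097 mol): C 2.000, H 2.000, O 1.000
Empirical formula: C2H2O
Empirical-formula mass = 42.04 g/mol; 210 ÷ 42.04 ≈ 5, so the molecular formula is C10H10O5.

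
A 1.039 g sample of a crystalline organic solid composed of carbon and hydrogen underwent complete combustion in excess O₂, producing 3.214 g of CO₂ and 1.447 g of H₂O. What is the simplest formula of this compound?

mol C = 3.214 g CO₂ ÷ 44.009 g/mol = 0.073031 mol
mol H = 2 × 1.447 g H₂O ÷ 18.015 g/mol = 0.16064 mol
Divide by the smallest (0.073031 mol): C 1.000, H 2.200
Multiplying each by 5 gives whole numbers: C 5.00, H 11.00

C5H11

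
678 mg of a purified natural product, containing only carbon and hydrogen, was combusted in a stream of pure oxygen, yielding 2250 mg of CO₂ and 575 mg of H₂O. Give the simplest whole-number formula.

mol C = 2.25 g CO₂ ÷ 44.009 g/mol = 0.05113 mol
mol H = 2 × 0.575 g H₂O ÷ 18.015 g/mol = 0.06384 mol
Divide by the smallest (0.05113 mol): C 1.000, H 1.249
Multiplying each by 4 gives whole numbers: C 4.00, H 4.99

C4H5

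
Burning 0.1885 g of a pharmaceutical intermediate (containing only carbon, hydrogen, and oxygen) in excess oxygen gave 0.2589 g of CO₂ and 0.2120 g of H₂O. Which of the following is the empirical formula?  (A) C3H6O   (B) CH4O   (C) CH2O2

mol C = 0.2589 g CO₂ ÷ 44.009 g/mol = 0.0058829 mol
mol H = 2 × 0.2120 g H₂O ÷ 18.015 g/mol = 0.023536 mol
mass O = 0.1885 − (0.070659 + 0.023724) = 0.094116 g → mol O = 0.094116 ÷ 15.999 = 0.0058826 mol
Divide by the smallest (0.0058826 mol): C 1.000, H 4.001, O 1.000

(B) CH4O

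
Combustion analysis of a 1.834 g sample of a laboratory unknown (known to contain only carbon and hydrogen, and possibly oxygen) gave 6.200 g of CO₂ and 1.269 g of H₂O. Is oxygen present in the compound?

mol C = 6.200 g CO₂ ÷ 44.009 g/mol = 0.14088 mol
mol H = 2 × 1.269 g H₂O ÷ 18.015 g/mol = 0.14088 mol
C and H together account for 1.8341 g — essentially the entire 1.834 g sample — so the compound contains no oxygen.

no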